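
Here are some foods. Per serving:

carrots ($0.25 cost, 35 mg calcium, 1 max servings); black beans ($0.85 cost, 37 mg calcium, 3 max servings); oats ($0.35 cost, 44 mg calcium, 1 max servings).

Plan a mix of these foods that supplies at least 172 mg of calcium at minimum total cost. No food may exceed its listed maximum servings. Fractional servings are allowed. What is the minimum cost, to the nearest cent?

Cost per mg of calcium: carrots $0.0071, oats $0.0080, black beans $0.0230.
Take 1 serving of carrots: +35.0 mg calcium for $0.25 (total $0.25, still need 137.0 mg).
Take 1 serving of oats: +44.0 mg calcium for $0.35 (total $0.60, still need 93.0 mg).
Take 2.514 servings of black beans: +93.0 mg calcium for $2.14 (total $2.74, still need 0.0 mg).
Greedy by cheapest-per-mg is optimal for a single linear constraint, so the minimum cost is $2.74.

$2.74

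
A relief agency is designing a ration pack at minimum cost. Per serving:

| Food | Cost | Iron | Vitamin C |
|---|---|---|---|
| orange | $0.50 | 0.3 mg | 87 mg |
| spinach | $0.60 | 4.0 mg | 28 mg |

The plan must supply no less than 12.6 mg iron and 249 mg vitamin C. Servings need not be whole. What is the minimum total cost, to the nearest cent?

orange only: max(12.6/0.3, 249/87) = 42 servings → $21.00.
spinach only: max(12.6/4.0, 249/28) = 8.893 servings → $5.34.
orange + spinach with both tight: 1.894 servings and 3.008 servings → $2.75.
The minimum over all feasible corners is $2.75.

$2.75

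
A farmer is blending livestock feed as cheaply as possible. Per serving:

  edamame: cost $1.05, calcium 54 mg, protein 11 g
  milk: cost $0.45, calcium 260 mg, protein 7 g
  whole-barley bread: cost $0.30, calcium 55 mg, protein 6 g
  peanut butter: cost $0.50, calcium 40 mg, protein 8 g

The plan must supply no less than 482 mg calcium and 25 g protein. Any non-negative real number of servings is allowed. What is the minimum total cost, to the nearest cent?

A basic optimal solution has at most two foods positive. Try each food alone and each pair with both targets met exactly.
edamame only: max(482/54, 25/11) = 8.926 servings → $9.37.
milk only: max(482/260, 25/7) = 3.571 servings → $1.61.
whole-barley bread only: max(482/55, 25/6) = 8.764 servings → $2.63.
peanut butter only: max(482/40, 25/8) = 12.05 servings → $6.03.
edamame + milk with both tight: 1.259 servings and 1.592 servings → $2.04.
edamame + whole-barley bread with both targets exact would need a negative amount; discard.
edamame + peanut butter with both targets exact would need a negative amount; discard.
milk + whole-barley bread with both tight: 1.291 servings and 2.66 servings → $1.38.
milk + peanut butter with both tight: 1.587 servings and 1.737 servings → $1.58.
whole-barley bread + peanut butter: the both-tight solution has a negative serving — not a feasible corner.
The minimum over all feasible corners is $1.38.

$1.38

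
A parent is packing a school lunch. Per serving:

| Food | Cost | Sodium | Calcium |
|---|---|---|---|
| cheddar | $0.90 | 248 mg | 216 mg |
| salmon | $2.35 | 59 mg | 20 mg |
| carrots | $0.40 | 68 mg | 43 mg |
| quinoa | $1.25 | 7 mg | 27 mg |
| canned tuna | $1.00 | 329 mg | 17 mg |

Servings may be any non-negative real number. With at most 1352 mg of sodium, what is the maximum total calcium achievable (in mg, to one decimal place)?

5214.9 mg

Calcium per mg sodium: quinoa 3.857, cheddar 0.871, carrots 0.6324, salmon 0.339, canned tuna 0.05167.
With no serving limits, spend the whole sodium allowance on quinoa: 1352 mg / 7 mg × 27 mg = 5214.9 mg.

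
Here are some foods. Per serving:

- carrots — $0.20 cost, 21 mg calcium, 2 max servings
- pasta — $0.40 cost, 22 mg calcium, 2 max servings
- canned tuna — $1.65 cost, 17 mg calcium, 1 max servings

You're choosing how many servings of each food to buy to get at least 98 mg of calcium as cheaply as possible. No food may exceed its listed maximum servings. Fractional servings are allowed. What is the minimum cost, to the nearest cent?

$2.36

Cost per mg of calcium: carrots $0.0095, pasta $0.0182, canned tuna $0.0971.
Take 2 servings of carrots: +42.0 mg calcium for $0.40 (total $0.40, still need 56.0 mg).
Take 2 servings of pasta: +44.0 mg calcium for $0.80 (total $1.20, still need 12.0 mg).
Take 0.7059 servings of canned tuna: +12.0 mg calcium for $1.16 (total $2.36, still need 0.0 mg).
Greedy by cheapest-per-mg is optimal for a single linear constraint, so the minimum cost is $2.36.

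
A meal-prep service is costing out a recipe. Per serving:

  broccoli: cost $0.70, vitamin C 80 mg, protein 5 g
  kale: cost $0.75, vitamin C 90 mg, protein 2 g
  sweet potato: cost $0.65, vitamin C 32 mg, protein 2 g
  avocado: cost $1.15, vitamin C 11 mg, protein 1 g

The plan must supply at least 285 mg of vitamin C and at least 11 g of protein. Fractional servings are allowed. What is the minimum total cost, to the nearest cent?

With two linear requirements the optimum uses one or two foods; enumerate the corners.
broccoli only: max(285/80, 11/5) = 3.562 servings → $2.49.
kale only: max(285/90, 11/2) = 5.5 servings → $4.12.
sweet potato only: max(285/32, 11/2) = 8.906 servings → $5.79.
avocado only: max(285/11, 11/1) = 25.91 servings → $29.80.
broccoli + kale with both tight: 1.448 servings and 1.879 servings → $2.42.
broccoli + sweet potato (both tight): parallel constraints — no distinct corner.
broccoli + avocado: intersection lies outside the first quadrant.
kale + sweet potato with both tight: 1.879 servings and 3.621 servings → $3.76.
kale + avocado with both tight: 2.412 servings and 6.176 servings → $8.91.
sweet potato + avocado: the both-tight solution has a negative serving — not a feasible corner.
The minimum over all feasible corners is $2.42.

$2.42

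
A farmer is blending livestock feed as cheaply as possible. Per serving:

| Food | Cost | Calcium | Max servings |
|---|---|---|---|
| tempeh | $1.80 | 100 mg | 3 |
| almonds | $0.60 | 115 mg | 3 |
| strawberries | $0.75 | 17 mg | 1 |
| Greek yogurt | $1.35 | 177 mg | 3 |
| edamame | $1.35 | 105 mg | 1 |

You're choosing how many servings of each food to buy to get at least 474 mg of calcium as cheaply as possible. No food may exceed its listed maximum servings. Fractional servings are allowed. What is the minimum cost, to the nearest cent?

Cost per mg of calcium: almonds $0.0052, Greek yogurt $0.0076, edamame $0.0129, tempeh $0.0180, strawberries $0.0441.
Take 3 servings of almonds: +345.0 mg calcium for $1.80 (total $1.80, still need 129.0 mg).
Take 0.7288 servings of Greek yogurt: +129.0 mg calcium for $0.98 (total $2.78, still need 0.0 mg).
Greedy by cheapest-per-mg is optimal for a single linear constraint, so the minimum cost is $2.78.

$2.78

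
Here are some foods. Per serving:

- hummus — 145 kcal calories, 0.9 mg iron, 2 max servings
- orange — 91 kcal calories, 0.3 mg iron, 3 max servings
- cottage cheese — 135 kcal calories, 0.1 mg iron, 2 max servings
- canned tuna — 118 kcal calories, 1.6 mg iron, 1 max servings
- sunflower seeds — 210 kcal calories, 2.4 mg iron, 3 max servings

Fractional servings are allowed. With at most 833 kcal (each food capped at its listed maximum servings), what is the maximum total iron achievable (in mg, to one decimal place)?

Iron per kcal: canned tuna 0.01356, sunflower seeds 0.01143, hummus 0.006207, orange 0.003297, cottage cheese 0.0007407.
Take 1 serving of canned tuna: uses 118 kcal, +1.6 mg iron (running total 1.6 mg).
Take 3 servings of sunflower seeds: uses 630 kcal, +7.2 mg iron (running total 8.8 mg).
Take 0.5862 servings of hummus: uses 85 kcal, +0.5 mg iron (running total 9.3 mg).
Filling greedily by iron-per-kcal is optimal for one linear limit, giving 9.3 mg.

9.3 mg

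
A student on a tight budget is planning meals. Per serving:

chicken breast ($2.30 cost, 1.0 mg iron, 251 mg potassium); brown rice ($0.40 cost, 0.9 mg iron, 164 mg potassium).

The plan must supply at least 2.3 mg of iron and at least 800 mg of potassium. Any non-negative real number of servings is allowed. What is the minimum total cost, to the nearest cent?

$1.95

Compare the cost at each extreme point of the feasible region.
chicken breast only: max(2.3/1.0, 800/251) = 3.187 servings → $7.33.
brown rice only: max(2.3/0.9, 800/164) = 4.878 servings → $1.95.
chicken breast + brown rice: intersection lies outside the first quadrant.
Cheapest feasible corner: $1.95.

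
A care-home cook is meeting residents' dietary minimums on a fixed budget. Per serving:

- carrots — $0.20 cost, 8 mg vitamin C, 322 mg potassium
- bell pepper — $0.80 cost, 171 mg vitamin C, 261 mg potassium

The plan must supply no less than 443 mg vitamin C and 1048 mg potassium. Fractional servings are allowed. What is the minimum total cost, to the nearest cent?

$2.27

The cheapest plan sits at a corner of the feasible region — with two constraints it uses at most two foods.
carrots only: max(443/8, 1048/322) = 55.38 servings → $11.07.
bell pepper only: max(443/171, 1048/261) = 4.015 servings → $3.21.
carrots + bell pepper with both tight: 1.2 servings and 2.534 servings → $2.27.
Cheapest feasible corner: $2.27.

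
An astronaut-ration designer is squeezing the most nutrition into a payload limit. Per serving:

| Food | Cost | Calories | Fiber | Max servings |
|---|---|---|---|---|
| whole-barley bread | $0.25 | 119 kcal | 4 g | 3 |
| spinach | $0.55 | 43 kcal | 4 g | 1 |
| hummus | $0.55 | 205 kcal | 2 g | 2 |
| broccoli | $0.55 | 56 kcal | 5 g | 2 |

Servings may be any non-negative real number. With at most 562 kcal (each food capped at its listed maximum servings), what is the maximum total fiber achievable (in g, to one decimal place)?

26.5 g

Fiber per kcal: spinach 0.09302, broccoli 0.08929, whole-barley bread 0.03361, hummus 0.009756.
Take 1 serving of spinach: uses 43 kcal, +4.0 g fiber (running total 4.0 g).
Take 2 servings of broccoli: uses 112 kcal, +10.0 g fiber (running total 14.0 g).
Take 3 servings of whole-barley bread: uses 357 kcal, +12.0 g fiber (running total 26.0 g).
Take 0.2439 servings of hummus: uses 50 kcal, +0.5 g fiber (running total 26.5 g).
Greedy by best ratio exhausts the calories allowance optimally: 26.5 g.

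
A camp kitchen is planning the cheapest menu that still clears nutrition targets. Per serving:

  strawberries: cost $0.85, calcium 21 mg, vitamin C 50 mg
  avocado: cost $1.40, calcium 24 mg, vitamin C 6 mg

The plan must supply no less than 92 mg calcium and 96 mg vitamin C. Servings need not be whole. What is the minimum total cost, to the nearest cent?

Two binding constraints pin down two serving amounts, so the optimal mix uses at most two foods. The candidates are each food alone (scaled to the tighter of calcium/vitamin C) and each pair with both constraints tight.
strawberries only: max(92/21, 96/50) = 4.381 servings → $3.72.
avocado only: max(92/24, 96/6) = 16 servings → $22.40.
strawberries + avocado with both tight: 1.631 servings and 2.406 servings → $4.75.
So the least-cost plan costs $3.72.

$3.72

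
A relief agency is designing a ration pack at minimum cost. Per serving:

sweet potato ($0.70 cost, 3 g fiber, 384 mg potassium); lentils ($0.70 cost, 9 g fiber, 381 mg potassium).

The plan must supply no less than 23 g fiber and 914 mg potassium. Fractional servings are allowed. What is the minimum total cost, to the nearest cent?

Minimising a linear cost over {fiber ≥ 23, potassium ≥ 914, servings ≥ 0} — the optimum is at a vertex, using one or two foods.
sweet potato only: max(23/3, 914/384) = 7.667 servings → $5.37.
lentils only: max(23/9, 914/381) = 2.556 servings → $1.79.
sweet potato + lentils with both targets exact would need a negative amount; discard.
Cheapest feasible corner: $1.79.

$1.79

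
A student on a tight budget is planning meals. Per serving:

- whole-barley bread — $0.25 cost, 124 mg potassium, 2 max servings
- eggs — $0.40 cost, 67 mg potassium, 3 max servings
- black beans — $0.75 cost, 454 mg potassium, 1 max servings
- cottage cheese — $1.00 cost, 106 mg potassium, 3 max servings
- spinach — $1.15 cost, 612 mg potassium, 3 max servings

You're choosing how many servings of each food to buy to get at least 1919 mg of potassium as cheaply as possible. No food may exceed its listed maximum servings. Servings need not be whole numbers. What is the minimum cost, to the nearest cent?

$3.50

Cost per mg of potassium: black beans $0.0017, spinach $0.0019, whole-barley bread $0.0020, eggs $0.0060, cottage cheese $0.0094.
Take 1 serving of black beans: +454.0 mg potassium for $0.75 (total $0.75, still need 1465.0 mg).
Take 2.394 servings of spinach: +1465.0 mg potassium for $2.75 (total $3.50, still need 0.0 mg).
Filling from the cheapest source first is optimal under one linear minimum: $3.50.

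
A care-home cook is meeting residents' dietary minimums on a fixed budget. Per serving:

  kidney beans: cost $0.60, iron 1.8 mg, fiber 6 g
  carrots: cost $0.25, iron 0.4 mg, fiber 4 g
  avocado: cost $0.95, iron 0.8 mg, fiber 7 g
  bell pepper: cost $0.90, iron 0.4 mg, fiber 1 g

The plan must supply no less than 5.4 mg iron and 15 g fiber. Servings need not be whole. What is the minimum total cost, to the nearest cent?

$1.80

Check every corner: each single food scaled to meet both minima, and each pair solved so both constraints bind.
kidney beans only: max(5.4/1.8, 15/6) = 3 servings → $1.80.
carrots only: max(5.4/0.4, 15/4) = 13.5 servings → $3.38.
avocado only: max(5.4/0.8, 15/7) = 6.75 servings → $6.41.
bell pepper only: max(5.4/0.4, 15/1) = 15 servings → $13.50.
kidney beans + carrots: intersection lies outside the first quadrant.
kidney beans + avocado: intersection lies outside the first quadrant.
kidney beans + bell pepper with both tight: 1 serving and 9 servings → $8.70.
carrots + avocado with both targets exact would need a negative amount; discard.
carrots + bell pepper with both tight: 0.5 servings and 13 servings → $11.82.
avocado + bell pepper with both tight: 0.3 servings and 12.9 servings → $11.89.
So the least-cost plan costs $1.80.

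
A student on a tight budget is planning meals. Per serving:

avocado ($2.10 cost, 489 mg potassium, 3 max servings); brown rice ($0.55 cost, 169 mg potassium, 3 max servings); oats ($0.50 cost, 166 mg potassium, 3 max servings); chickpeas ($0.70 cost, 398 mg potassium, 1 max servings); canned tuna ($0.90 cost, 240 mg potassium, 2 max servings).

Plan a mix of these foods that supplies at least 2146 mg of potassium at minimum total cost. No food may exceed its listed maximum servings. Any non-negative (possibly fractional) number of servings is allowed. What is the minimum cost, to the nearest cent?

$6.78

Cost per mg of potassium: chickpeas $0.0018, oats $0.0030, brown rice $0.0033, canned tuna $0.0037, avocado $0.0043.
Take 1 serving of chickpeas: +398.0 mg potassium for $0.70 (total $0.70, still need 1748.0 mg).
Take 3 servings of oats: +498.0 mg potassium for $1.50 (total $2.20, still need 1250.0 mg).
Take 3 servings of brown rice: +507.0 mg potassium for $1.65 (total $3.85, still need 743.0 mg).
Take 2 servings of canned tuna: +480.0 mg potassium for $1.80 (total $5.65, still need 263.0 mg).
Take 0.5378 servings of avocado: +263.0 mg potassium for $1.13 (total $6.78, still need 0.0 mg).
Greedy by cheapest-per-mg is optimal for a single linear constraint, so the minimum cost is $6.78.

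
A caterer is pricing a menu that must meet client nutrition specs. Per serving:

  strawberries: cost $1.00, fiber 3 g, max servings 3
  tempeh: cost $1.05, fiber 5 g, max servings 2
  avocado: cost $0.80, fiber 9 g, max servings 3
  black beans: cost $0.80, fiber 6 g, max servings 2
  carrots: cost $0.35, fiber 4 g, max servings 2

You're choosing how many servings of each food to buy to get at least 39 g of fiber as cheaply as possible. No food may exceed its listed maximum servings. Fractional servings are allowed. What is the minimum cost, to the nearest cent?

Cost per g of fiber: carrots $0.0875, avocado $0.0889, black beans $0.1333, tempeh $0.2100, strawberries $0.3333.
Take 2 servings of carrots: +8.0 g fiber for $0.70 (total $0.70, still need 31.0 g).
Take 3 servings of avocado: +27.0 g fiber for $2.40 (total $3.10, still need 4.0 g).
Take 0.6667 servings of black beans: +4.0 g fiber for $0.53 (total $3.63, still need 0.0 g).
Greedy by cheapest-per-g is optimal for a single linear constraint, so the minimum cost is $3.63.

$3.63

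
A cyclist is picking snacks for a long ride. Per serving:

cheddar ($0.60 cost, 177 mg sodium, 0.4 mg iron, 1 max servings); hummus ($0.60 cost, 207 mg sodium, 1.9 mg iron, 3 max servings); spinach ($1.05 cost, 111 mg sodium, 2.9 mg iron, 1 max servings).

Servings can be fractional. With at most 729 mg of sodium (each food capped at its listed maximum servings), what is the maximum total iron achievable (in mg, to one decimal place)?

Iron per mg sodium: spinach 0.02613, hummus 0.009179, cheddar 0.00226.
Take 1 serving of spinach: uses 111 mg sodium, +2.9 mg iron (running total 2.9 mg).
Take 2.986 servings of hummus: uses 618 mg sodium, +5.7 mg iron (running total 8.6 mg).
Filling greedily by iron-per-mg sodium is optimal for one linear limit, giving 8.6 mg.

8.6 mg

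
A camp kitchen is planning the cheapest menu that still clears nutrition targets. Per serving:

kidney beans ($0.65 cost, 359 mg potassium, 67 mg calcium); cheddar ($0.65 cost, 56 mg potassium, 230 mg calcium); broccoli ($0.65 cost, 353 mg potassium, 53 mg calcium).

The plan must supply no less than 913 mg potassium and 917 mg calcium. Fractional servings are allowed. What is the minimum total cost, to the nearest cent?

$3.52

kidney beans only: max(913/359, 917/67) = 13.69 servings → $8.90.
cheddar only: max(913/56, 917/230) = 16.3 servings → $10.60.
broccoli only: max(913/353, 917/53) = 17.3 servings → $11.25.
kidney beans + cheddar with both tight: 2.013 servings and 3.401 servings → $3.52.
kidney beans + broccoli with both targets exact would need a negative amount; discard.
cheddar + broccoli with both tight: 3.52 servings and 2.028 servings → $3.61.
The minimum over all feasible corners is $3.52.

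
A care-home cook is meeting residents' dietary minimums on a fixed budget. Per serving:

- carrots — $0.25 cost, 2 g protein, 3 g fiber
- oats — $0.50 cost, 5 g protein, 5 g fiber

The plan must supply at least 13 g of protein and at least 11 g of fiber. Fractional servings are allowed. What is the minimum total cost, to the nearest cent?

An LP optimum is at a vertex; with two nutrient constraints at most two foods are used. Check each candidate.
carrots only: max(13/2, 11/3) = 6.5 servings → $1.62.
oats only: max(13/5, 11/5) = 2.6 servings → $1.30.
carrots + oats: intersection lies outside the first quadrant.
So the least-cost plan costs $1.30.

$1.30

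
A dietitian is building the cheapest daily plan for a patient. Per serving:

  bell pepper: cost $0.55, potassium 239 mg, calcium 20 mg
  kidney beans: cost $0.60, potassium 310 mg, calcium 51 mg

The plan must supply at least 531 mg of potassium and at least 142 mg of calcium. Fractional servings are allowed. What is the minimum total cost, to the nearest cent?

$1.67

Compare the cost at each extreme point of the feasible region.
bell pepper only: max(531/239, 142/20) = 7.1 servings → $3.90.
kidney beans only: max(531/310, 142/51) = 2.784 servings → $1.67.
bell pepper + kidney beans: intersection lies outside the first quadrant.
So the least-cost plan costs $1.67.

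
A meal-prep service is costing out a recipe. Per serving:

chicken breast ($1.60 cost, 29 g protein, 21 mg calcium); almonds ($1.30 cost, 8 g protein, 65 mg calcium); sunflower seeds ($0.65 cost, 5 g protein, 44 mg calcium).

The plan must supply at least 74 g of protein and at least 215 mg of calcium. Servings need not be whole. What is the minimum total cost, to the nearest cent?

$5.58

Compare the cost at each extreme point of the feasible region.
chicken breast only: max(74/29, 215/21) = 10.24 servings → $16.38.
almonds only: max(74/8, 215/65) = 9.25 servings → $12.03.
sunflower seeds only: max(74/5, 215/44) = 14.8 servings → $9.62.
chicken breast + almonds with both tight: 1.8 servings and 2.726 servings → $6.42.
chicken breast + sunflower seeds with both tight: 1.863 servings and 3.997 servings → $5.58.
almonds + sunflower seeds: the both-tight solution has a negative serving — not a feasible corner.
The minimum over all feasible corners is $5.58.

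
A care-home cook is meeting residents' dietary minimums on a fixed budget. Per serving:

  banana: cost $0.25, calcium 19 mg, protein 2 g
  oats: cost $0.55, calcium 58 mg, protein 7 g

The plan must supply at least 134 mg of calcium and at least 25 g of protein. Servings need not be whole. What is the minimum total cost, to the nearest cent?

$1.96

With two linear requirements the optimum uses one or two foods; enumerate the corners.
banana only: max(134/19, 25/2) = 12.5 servings → $3.12.
oats only: max(134/58, 25/7) = 3.571 servings → $1.96.
banana + oats: intersection lies outside the first quadrant.
So the least-cost plan costs $1.96.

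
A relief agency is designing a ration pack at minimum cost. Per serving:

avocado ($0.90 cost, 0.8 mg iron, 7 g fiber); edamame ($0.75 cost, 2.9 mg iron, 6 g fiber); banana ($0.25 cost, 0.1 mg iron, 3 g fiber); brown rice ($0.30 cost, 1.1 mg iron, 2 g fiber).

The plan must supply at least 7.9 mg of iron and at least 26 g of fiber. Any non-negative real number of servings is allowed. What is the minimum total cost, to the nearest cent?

This is a tiny linear program; its minimum lies at a vertex of the feasible set. List the vertices and price them.
avocado only: max(7.9/0.8, 26/7) = 9.875 servings → $8.89.
edamame only: max(7.9/2.9, 26/6) = 4.333 servings → $3.25.
banana only: max(7.9/0.1, 26/3) = 79 servings → $19.75.
brown rice only: max(7.9/1.1, 26/2) = 13 servings → $3.90.
avocado + edamame with both tight: 1.806 servings and 2.226 servings → $3.30.
avocado + banana with both targets exact would need a negative amount; discard.
avocado + brown rice with both tight: 2.098 servings and 5.656 servings → $3.59.
edamame + banana with both tight: 2.605 servings and 3.457 servings → $2.82.
edamame + brown rice with both targets exact would need a negative amount; discard.
banana + brown rice with both tight: 4.129 servings and 6.806 servings → $3.07.
So the least-cost plan costs $2.82.

$2.82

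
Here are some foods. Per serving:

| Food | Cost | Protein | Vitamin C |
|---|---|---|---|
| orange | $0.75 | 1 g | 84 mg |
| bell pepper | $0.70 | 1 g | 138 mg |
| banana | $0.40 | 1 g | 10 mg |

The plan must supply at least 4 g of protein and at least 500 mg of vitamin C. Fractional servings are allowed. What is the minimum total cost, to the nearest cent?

$2.68

With two linear requirements the optimum uses one or two foods; enumerate the corners.
orange only: max(4/1, 500/84) = 5.952 servings → $4.46.
bell pepper only: max(4/1, 500/138) = 4 servings → $2.80.
banana only: max(4/1, 500/10) = 50 servings → $20.00.
orange + bell pepper with both tight: 0.963 servings and 3.037 servings → $2.85.
orange + banana: intersection lies outside the first quadrant.
bell pepper + banana with both tight: 3.594 servings and 0.4062 servings → $2.68.
Cheapest feasible corner: $2.68.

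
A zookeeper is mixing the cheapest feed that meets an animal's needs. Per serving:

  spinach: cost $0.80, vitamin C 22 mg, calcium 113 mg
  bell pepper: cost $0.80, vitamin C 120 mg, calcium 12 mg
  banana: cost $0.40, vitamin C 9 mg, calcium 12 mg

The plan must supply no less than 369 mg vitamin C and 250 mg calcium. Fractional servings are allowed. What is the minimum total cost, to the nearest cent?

With two linear requirements the optimum uses one or two foods; enumerate the corners.
spinach only: max(369/22, 250/113) = 16.77 servings → $13.42.
bell pepper only: max(369/120, 250/12) = 20.83 servings → $16.67.
banana only: max(369/9, 250/12) = 41 servings → $16.40.
spinach + bell pepper with both tight: 1.923 servings and 2.722 servings → $3.72.
spinach + banana: intersection lies outside the first quadrant.
bell pepper + banana with both tight: 1.635 servings and 19.2 servings → $8.99.
Cheapest feasible corner: $3.72.

$3.72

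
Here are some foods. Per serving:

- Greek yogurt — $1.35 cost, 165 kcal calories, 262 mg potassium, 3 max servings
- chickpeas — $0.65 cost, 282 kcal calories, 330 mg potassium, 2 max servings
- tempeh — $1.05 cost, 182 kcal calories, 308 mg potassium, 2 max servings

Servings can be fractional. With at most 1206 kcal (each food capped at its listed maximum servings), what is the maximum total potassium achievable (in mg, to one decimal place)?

Potassium per kcal: tempeh 1.692, Greek yogurt 1.588, chickpeas 1.17.
Take 2 servings of tempeh: uses 364 kcal, +616.0 mg potassium (running total 616.0 mg).
Take 3 servings of Greek yogurt: uses 495 kcal, +786.0 mg potassium (running total 1402.0 mg).
Take 1.23 servings of chickpeas: uses 347 kcal, +406.1 mg potassium (running total 1808.1 mg).
Greedy by best ratio exhausts the calories allowance optimally: 1808.1 mg.

1808.1 mg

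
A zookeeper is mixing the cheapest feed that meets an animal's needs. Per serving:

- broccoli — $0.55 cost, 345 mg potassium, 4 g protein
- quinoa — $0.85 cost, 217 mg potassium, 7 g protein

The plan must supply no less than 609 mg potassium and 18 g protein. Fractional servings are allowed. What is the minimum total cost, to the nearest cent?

An LP optimum is at a vertex; with two nutrient constraints at most two foods are used. Check each candidate.
broccoli only: max(609/345, 18/4) = 4.5 servings → $2.48.
quinoa only: max(609/217, 18/7) = 2.806 servings → $2.39.
broccoli + quinoa with both tight: 0.2308 servings and 2.44 servings → $2.20.
Cheapest feasible corner: $2.20.

$2.20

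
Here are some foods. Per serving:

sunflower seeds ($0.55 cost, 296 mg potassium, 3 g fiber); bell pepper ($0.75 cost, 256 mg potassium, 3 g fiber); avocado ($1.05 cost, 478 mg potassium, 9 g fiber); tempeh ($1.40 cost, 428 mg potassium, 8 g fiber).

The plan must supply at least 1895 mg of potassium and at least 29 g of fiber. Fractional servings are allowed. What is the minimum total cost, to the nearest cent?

$3.90

An LP optimum is at a vertex; with two nutrient constraints at most two foods are used. Check each candidate.
sunflower seeds only: max(1895/296, 29/3) = 9.667 servings → $5.32.
bell pepper only: max(1895/256, 29/3) = 9.667 servings → $7.25.
avocado only: max(1895/478, 29/9) = 3.964 servings → $4.16.
tempeh only: max(1895/428, 29/8) = 4.428 servings → $6.20.
sunflower seeds + bell pepper: the both-tight solution has a negative serving — not a feasible corner.
sunflower seeds + avocado with both tight: 2.596 servings and 2.357 servings → $3.90.
sunflower seeds + tempeh with both tight: 2.535 servings and 2.674 servings → $5.14.
bell pepper + avocado with both tight: 3.67 servings and 1.999 servings → $4.85.
bell pepper + tempeh with both tight: 3.597 servings and 2.276 servings → $5.88.
avocado + tempeh: intersection lies outside the first quadrant.
The minimum over all feasible corners is $3.90.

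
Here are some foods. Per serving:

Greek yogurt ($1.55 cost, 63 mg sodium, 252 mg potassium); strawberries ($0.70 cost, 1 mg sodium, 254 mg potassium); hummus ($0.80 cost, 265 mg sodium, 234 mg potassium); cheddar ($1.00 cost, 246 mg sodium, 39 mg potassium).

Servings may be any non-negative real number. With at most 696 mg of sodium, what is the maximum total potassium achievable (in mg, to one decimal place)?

176784.0 mg

Potassium per mg sodium: strawberries 254, Greek yogurt 4, hummus 0.883, cheddar 0.1585.
With no serving limits, spend the whole sodium allowance on strawberries: 696 mg / 1 mg × 254 mg = 176784.0 mg.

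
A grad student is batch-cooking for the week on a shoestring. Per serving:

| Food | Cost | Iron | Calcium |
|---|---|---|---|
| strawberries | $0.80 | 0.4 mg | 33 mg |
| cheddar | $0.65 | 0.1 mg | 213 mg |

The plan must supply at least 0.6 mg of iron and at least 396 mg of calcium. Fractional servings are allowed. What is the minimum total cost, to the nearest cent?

$1.96

strawberries only: max(0.6/0.4, 396/33) = 12 servings → $9.60.
cheddar only: max(0.6/0.1, 396/213) = 6 servings → $3.90.
strawberries + cheddar with both tight: 1.077 servings and 1.692 servings → $1.96.
So the least-cost plan costs $1.96.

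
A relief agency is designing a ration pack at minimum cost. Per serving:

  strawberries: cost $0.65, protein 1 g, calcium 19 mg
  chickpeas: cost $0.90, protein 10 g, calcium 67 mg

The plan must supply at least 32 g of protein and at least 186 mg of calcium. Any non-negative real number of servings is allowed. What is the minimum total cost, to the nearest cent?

An LP optimum is at a vertex; with two nutrient constraints at most two foods are used. Check each candidate.
strawberries only: max(32/1, 186/19) = 32 servings → $20.80.
chickpeas only: max(32/10, 186/67) = 3.2 servings → $2.88.
strawberries + chickpeas: intersection lies outside the first quadrant.
The minimum over all feasible corners is $2.88.

$2.88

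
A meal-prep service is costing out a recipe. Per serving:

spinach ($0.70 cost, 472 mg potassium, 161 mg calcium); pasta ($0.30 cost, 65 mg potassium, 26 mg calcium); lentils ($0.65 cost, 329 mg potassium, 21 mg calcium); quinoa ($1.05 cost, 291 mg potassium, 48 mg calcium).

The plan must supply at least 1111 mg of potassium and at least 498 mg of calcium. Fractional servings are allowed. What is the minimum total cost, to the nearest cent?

An LP optimum is at a vertex; with two nutrient constraints at most two foods are used. Check each candidate.
spinach only: max(1111/472, 498/161) = 3.093 servings → $2.17.
pasta only: max(1111/65, 498/26) = 19.15 servings → $5.75.
lentils only: max(1111/329, 498/21) = 23.71 servings → $15.41.
quinoa only: max(1111/291, 498/48) = 10.38 servings → $10.89.
spinach + pasta with both targets exact would need a negative amount; discard.
spinach + lentils with both targets exact would need a negative amount; discard.
spinach + quinoa: intersection lies outside the first quadrant.
pasta + lentils: the both-tight solution has a negative serving — not a feasible corner.
pasta + quinoa with both targets exact would need a negative amount; discard.
lentils + quinoa: the both-tight solution has a negative serving — not a feasible corner.
So the least-cost plan costs $2.17.

$2.17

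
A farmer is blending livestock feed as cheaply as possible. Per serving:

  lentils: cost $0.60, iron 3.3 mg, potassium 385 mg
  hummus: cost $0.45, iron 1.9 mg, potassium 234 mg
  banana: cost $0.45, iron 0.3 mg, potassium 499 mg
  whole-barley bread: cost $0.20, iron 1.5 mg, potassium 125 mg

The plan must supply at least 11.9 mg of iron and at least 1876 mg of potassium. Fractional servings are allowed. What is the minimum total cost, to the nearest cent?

$2.35

With two linear requirements the optimum uses one or two foods; enumerate the corners.
lentils only: max(11.9/3.3, 1876/385) = 4.873 servings → $2.92.
hummus only: max(11.9/1.9, 1876/234) = 8.017 servings → $3.61.
banana only: max(11.9/0.3, 1876/499) = 39.67 servings → $17.85.
whole-barley bread only: max(11.9/1.5, 1876/125) = 15.01 servings → $3.00.
lentils + hummus: the both-tight solution has a negative serving — not a feasible corner.
lentils + banana with both tight: 3.511 servings and 1.051 servings → $2.58.
lentils + whole-barley bread: the both-tight solution has a negative serving — not a feasible corner.
hummus + banana with both tight: 6.123 servings and 0.8883 servings → $3.16.
hummus + whole-barley bread: intersection lies outside the first quadrant.
banana + whole-barley bread with both tight: 1.866 servings and 7.56 servings → $2.35.
The minimum over all feasible corners is $2.35.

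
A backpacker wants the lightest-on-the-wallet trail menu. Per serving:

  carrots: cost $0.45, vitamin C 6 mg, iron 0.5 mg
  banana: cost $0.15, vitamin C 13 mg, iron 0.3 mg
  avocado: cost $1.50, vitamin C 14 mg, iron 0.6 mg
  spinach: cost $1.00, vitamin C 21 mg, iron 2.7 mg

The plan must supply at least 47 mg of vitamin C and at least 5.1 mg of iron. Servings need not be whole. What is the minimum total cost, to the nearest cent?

$1.92

An LP optimum is at a vertex; with two nutrient constraints at most two foods are used. Check each candidate.
carrots only: max(47/6, 5.1/0.5) = 10.2 servings → $4.59.
banana only: max(47/13, 5.1/0.3) = 17 servings → $2.55.
avocado only: max(47/14, 5.1/0.6) = 8.5 servings → $12.75.
spinach only: max(47/21, 5.1/2.7) = 2.238 servings → $2.24.
carrots + banana: intersection lies outside the first quadrant.
carrots + avocado with both targets exact would need a negative amount; discard.
carrots + spinach with both tight: 3.474 servings and 1.246 servings → $2.81.
banana + avocado with both targets exact would need a negative amount; discard.
banana + spinach with both tight: 0.6875 servings and 1.812 servings → $1.92.
avocado + spinach with both tight: 0.7857 servings and 1.714 servings → $2.89.
The minimum over all feasible corners is $1.92.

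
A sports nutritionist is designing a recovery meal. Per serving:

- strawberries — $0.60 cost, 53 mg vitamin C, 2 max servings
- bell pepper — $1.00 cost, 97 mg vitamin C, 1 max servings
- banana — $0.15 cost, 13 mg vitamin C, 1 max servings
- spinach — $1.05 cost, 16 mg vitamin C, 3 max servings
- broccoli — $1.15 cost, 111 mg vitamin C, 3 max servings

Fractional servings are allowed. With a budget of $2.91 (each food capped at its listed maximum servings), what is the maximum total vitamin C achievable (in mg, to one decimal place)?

281.4 mg

Vitamin C per dollar: bell pepper 97, broccoli 96.52, strawberries 88.33, banana 86.67, spinach 15.24.
Take 1 serving of bell pepper: spends $1.00, +97.0 mg vitamin C (running total 97.0 mg).
Take 1.661 servings of broccoli: spends $1.91, +184.4 mg vitamin C (running total 281.4 mg).
Filling greedily by vitamin C-per-dollar is optimal for one linear limit, giving 281.4 mg.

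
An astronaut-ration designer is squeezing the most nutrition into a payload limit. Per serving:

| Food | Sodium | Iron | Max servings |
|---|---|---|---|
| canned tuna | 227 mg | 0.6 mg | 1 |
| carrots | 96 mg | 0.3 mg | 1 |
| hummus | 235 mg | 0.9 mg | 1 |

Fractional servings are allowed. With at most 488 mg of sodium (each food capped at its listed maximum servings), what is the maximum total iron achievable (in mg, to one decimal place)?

1.6 mg

Iron per mg sodium: hummus 0.00383, carrots 0.003125, canned tuna 0.002643.
Take 1 serving of hummus: uses 235 mg sodium, +0.9 mg iron (running total 0.9 mg).
Take 1 serving of carrots: uses 96 mg sodium, +0.3 mg iron (running total 1.2 mg).
Take 0.6916 servings of canned tuna: uses 157 mg sodium, +0.4 mg iron (running total 1.6 mg).
Greedy by best ratio exhausts the sodium allowance optimally: 1.6 mg.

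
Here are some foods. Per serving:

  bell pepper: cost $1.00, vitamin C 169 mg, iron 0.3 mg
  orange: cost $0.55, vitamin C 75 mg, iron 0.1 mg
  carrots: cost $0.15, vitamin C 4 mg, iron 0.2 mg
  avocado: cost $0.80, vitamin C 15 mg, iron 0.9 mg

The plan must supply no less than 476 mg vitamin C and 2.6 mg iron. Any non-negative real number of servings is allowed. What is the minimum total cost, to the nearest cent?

$3.97

A basic optimal solution has at most two foods positive. Try each food alone and each pair with both targets met exactly.
bell pepper only: max(476/169, 2.6/0.3) = 8.667 servings → $8.67.
orange only: max(476/75, 2.6/0.1) = 26 servings → $14.30.
carrots only: max(476/4, 2.6/0.2) = 119 servings → $17.85.
avocado only: max(476/15, 2.6/0.9) = 31.73 servings → $25.39.
bell pepper + orange with both targets exact would need a negative amount; discard.
bell pepper + carrots with both tight: 2.601 servings and 9.098 servings → $3.97.
bell pepper + avocado with both tight: 2.638 servings and 2.009 servings → $4.25.
orange + carrots with both tight: 5.808 servings and 10.1 servings → $4.71.
orange + avocado with both tight: 5.9 servings and 2.233 servings → $5.03.
carrots + avocado: intersection lies outside the first quadrant.
So the least-cost plan costs $3.97.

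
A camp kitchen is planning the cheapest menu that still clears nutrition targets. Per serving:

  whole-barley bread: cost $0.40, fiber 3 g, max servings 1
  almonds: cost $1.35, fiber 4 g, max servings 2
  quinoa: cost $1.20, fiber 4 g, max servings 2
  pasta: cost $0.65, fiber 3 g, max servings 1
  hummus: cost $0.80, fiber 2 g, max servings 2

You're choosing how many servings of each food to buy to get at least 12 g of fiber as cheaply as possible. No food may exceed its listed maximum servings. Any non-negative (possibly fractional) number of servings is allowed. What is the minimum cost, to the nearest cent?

Cost per g of fiber: whole-barley bread $0.1333, pasta $0.2167, quinoa $0.3000, almonds $0.3375, hummus $0.4000.
Take 1 serving of whole-barley bread: +3.0 g fiber for $0.40 (total $0.40, still need 9.0 g).
Take 1 serving of pasta: +3.0 g fiber for $0.65 (total $1.05, still need 6.0 g).
Take 1.5 servings of quinoa: +6.0 g fiber for $1.80 (total $2.85, still need 0.0 g).
Greedy by cheapest-per-g is optimal for a single linear constraint, so the minimum cost is $2.85.

$2.85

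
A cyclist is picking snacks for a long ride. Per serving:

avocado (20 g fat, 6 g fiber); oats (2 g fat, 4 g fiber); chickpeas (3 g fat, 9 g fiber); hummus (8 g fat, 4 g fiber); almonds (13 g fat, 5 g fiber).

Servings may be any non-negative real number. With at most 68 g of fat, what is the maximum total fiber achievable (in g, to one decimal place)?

Fiber per g fat: chickpeas 3, oats 2, hummus 0.5, almonds 0.3846, avocado 0.3.
With no serving limits, spend the whole fat allowance on chickpeas: 68 g / 3 g × 9 g = 204.0 g.

204.0 g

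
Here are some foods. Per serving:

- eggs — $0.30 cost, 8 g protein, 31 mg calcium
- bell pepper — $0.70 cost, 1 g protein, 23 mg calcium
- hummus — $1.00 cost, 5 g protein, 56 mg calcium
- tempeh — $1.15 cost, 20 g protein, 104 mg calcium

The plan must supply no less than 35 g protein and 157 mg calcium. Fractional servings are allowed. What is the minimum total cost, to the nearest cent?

Check every corner: each single food scaled to meet both minima, and each pair solved so both constraints bind.
eggs only: max(35/8, 157/31) = 5.065 servings → $1.52.
bell pepper only: max(35/1, 157/23) = 35 servings → $24.50.
hummus only: max(35/5, 157/56) = 7 servings → $7.00.
tempeh only: max(35/20, 157/104) = 1.75 servings → $2.01.
eggs + bell pepper with both tight: 4.235 servings and 1.118 servings → $2.05.
eggs + hummus with both tight: 4.01 servings and 0.5836 servings → $1.79.
eggs + tempeh with both tight: 2.358 servings and 0.8066 servings → $1.64.
bell pepper + hummus with both targets exact would need a negative amount; discard.
bell pepper + tempeh with both targets exact would need a negative amount; discard.
hummus + tempeh with both targets exact would need a negative amount; discard.
The minimum over all feasible corners is $1.52.

$1.52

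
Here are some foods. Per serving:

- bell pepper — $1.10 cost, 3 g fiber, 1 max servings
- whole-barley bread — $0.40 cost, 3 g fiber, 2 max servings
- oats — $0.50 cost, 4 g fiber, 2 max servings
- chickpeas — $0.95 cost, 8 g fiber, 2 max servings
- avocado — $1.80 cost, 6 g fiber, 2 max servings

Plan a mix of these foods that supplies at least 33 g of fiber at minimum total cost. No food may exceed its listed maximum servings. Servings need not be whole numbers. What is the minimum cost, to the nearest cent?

$4.60

Cost per g of fiber: chickpeas $0.1187, oats $0.1250, whole-barley bread $0.1333, avocado $0.3000, bell pepper $0.3667.
Take 2 servings of chickpeas: +16.0 g fiber for $1.90 (total $1.90, still need 17.0 g).
Take 2 servings of oats: +8.0 g fiber for $1.00 (total $2.90, still need 9.0 g).
Take 2 servings of whole-barley bread: +6.0 g fiber for $0.80 (total $3.70, still need 3.0 g).
Take 0.5 servings of avocado: +3.0 g fiber for $0.90 (total $4.60, still need 0.0 g).
Filling from the cheapest source first is optimal under one linear minimum: $4.60.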